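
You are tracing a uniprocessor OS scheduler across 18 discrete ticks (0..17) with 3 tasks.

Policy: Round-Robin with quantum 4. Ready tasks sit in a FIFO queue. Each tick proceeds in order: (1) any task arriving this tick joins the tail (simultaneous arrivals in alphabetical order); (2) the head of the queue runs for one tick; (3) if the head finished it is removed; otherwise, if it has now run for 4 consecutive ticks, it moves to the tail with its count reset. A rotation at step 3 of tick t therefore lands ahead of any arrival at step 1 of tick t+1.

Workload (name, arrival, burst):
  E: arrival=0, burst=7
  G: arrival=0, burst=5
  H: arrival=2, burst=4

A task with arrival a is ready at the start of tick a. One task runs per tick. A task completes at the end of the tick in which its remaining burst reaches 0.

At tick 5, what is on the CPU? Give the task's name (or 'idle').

running at tick 5 = G

t=0: queue=[E,G] q_used=0 → run E
t=1: queue=[E,G] q_used=1 → run E
t=2: queue=[E,G,H] q_used=2 → run E
t=3: queue=[E,G,H] q_used=3 → run E
t=4: queue=[G,H,E] q_used=0 → run G
t=5: queue=[G,H,E] q_used=1 → run G
t=6: queue=[G,H,E] q_used=2 → run G
t=7: queue=[G,H,E] q_used=3 → run G
t=8: queue=[H,E,G] q_used=0 → run H
t=9: queue=[H,E,G] q_used=1 → run H
t=10: queue=[H,E,G] q_used=2 → run H
t=11: queue=[H,E,G] q_used=3 → run H
t=12: queue=[E,G] q_used=0 → run E
t=13: queue=[E,G] q_used=1 → run E
t=14: queue=[E,G] q_used=2 → run E
t=15: queue=[G] q_used=0 → run G
t=16: (idle)
t=17: (idle)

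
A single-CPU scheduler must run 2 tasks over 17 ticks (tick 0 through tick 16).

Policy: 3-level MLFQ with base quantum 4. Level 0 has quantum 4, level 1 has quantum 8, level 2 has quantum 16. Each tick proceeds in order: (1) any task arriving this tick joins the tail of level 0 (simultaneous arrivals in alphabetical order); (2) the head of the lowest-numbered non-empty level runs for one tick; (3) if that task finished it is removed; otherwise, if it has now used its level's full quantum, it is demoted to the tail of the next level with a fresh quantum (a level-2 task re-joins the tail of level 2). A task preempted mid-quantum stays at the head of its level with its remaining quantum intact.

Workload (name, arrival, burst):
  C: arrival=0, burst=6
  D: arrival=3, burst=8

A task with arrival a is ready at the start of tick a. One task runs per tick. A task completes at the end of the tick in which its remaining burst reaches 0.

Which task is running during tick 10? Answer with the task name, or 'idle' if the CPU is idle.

running at tick 10 = D

t=0: L0/L1/L2 = C/-/- → run C
t=1: L0/L1/L2 = C/-/- → run C
t=2: L0/L1/L2 = C/-/- → run C
t=3: L0/L1/L2 = CD/-/- → run C
t=4: L0/L1/L2 = D/C/- → run D
t=5: L0/L1/L2 = D/C/- → run D
t=6: L0/L1/L2 = D/C/- → run D
t=7: L0/L1/L2 = D/C/- → run D
t=8: L0/L1/L2 = -/CD/- → run C
t=9: L0/L1/L2 = -/CD/- → run C
t=10: L0/L1/L2 = -/D/- → run D
t=11: L0/L1/L2 = -/D/- → run D
t=12: L0/L1/L2 = -/D/- → run D
t=13: L0/L1/L2 = -/D/- → run D
t=14: (idle)
t=15: (idle)
t=16: (idle)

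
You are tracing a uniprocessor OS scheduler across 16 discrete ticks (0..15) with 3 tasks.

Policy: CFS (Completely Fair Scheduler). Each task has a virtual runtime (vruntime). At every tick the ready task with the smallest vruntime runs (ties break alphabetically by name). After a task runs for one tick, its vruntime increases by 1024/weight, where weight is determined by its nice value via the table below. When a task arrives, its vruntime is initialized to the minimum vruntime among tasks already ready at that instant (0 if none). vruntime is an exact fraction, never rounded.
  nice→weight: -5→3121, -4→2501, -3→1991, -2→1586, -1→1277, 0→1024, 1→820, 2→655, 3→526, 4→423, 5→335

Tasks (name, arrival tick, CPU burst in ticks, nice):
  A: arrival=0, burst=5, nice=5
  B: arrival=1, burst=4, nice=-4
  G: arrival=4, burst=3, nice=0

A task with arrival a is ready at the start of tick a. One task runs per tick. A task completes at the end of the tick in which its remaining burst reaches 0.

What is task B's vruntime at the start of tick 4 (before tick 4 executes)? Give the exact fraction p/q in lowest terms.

vruntime(B, start of tick 4) = 3247104/837835

t=0: vr[A=0] → run A
t=1: vr[A=1024/335 B=1024/335] → run A
t=2: vr[A=2048/335 B=1024/335] → run B
t=3: vr[A=2048/335 B=2904064/837835] → run B
t=4: vr[A=2048/335 B=3247104/837835 G=3247104/837835] → run B
t=5: vr[A=2048/335 B=3590144/837835 G=3247104/837835] → run G
t=6: vr[A=2048/335 B=3590144/837835 G=4084939/837835] → run B
t=7: vr[A=2048/335 G=4084939/837835] → run G
t=8: vr[A=2048/335 G=4922774/837835] → run G
t=9: vr[A=2048/335] → run A
t=10: vr[A=3072/335] → run A
t=11: vr[A=4096/335] → run A
t=12: (idle)
t=13: (idle)
t=14: (idle)
t=15: (idle)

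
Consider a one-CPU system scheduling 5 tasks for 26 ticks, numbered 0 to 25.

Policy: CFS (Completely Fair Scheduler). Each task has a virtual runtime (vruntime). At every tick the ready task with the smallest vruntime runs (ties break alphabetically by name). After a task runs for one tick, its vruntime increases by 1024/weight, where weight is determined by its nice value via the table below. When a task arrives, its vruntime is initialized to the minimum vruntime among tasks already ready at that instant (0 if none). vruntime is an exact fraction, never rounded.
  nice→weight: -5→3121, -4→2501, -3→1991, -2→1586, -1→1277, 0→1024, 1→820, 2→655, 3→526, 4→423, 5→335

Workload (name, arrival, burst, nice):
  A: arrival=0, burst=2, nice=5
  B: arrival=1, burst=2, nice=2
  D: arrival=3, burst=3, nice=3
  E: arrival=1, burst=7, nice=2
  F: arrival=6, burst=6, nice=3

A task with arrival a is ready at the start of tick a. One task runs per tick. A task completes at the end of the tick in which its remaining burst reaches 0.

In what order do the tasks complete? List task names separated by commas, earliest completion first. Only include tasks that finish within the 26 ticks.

t=0: vr[A=0] → run A
t=1: vr[A=1024/335 B=1024/335 E=1024/335] → run A
t=2: vr[B=1024/335 E=1024/335] → run B
t=3: vr[B=202752/43885 D=1024/335 E=1024/335] → run D
t=4: vr[B=202752/43885 D=440832/88105 E=1024/335] → run E
t=5: vr[B=202752/43885 D=440832/88105 E=202752/43885] → run B
t=6: vr[D=440832/88105 E=202752/43885 F=202752/43885] → run E
t=7: vr[D=440832/88105 E=54272/8777 F=202752/43885] → run F
t=8: vr[D=440832/88105 E=54272/8777 F=75792896/11541755] → run D
t=9: vr[D=612352/88105 E=54272/8777 F=75792896/11541755] → run E
t=10: vr[D=612352/88105 E=339968/43885 F=75792896/11541755] → run F
t=11: vr[D=612352/88105 E=339968/43885 F=98262016/11541755] → run D
t=12: vr[E=339968/43885 F=98262016/11541755] → run E
t=13: vr[E=408576/43885 F=98262016/11541755] → run F
t=14: vr[E=408576/43885 F=120731136/11541755] → run E
t=15: vr[E=477184/43885 F=120731136/11541755] → run F
t=16: vr[E=477184/43885 F=143200256/11541755] → run E
t=17: vr[E=545792/43885 F=143200256/11541755] → run F
t=18: vr[E=545792/43885 F=165669376/11541755] → run E
t=19: vr[F=165669376/11541755] → run F
t=20: (idle)
t=21: (idle)
t=22: (idle)
t=23: (idle)
t=24: (idle)
t=25: (idle)

completion order = A, B, D, E, F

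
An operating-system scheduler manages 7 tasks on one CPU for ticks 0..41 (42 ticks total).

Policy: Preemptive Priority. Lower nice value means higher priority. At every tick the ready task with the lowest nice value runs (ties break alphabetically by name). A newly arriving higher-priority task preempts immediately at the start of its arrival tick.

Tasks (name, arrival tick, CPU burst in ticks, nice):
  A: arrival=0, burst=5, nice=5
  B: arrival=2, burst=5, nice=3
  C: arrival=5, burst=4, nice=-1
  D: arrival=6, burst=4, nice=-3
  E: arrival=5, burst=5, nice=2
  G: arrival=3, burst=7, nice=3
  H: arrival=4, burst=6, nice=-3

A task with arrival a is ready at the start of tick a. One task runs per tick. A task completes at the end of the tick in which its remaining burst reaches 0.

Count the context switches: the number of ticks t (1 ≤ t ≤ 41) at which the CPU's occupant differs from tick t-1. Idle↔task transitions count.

t=0: ready={A} → run A
t=1: ready={A} → run A
t=2: ready={A,B} → run B
t=3: ready={A,B,G} → run B
t=4: ready={A,B,G,H} → run H
t=5: ready={A,B,C,E,G,H} → run H
t=6: ready={A,B,C,D,E,G,H} → run D
t=7: ready={A,B,C,D,E,G,H} → run D
t=8: ready={A,B,C,D,E,G,H} → run D
t=9: ready={A,B,C,D,E,G,H} → run D
t=10: ready={A,B,C,E,G,H} → run H
t=11: ready={A,B,C,E,G,H} → run H
t=12: ready={A,B,C,E,G,H} → run H
t=13: ready={A,B,C,E,G,H} → run H
t=14: ready={A,B,C,E,G} → run C
t=15: ready={A,B,C,E,G} → run C
t=16: ready={A,B,C,E,G} → run C
t=17: ready={A,B,C,E,G} → run C
t=18: ready={A,B,E,G} → run E
t=19: ready={A,B,E,G} → run E
t=20: ready={A,B,E,G} → run E
t=21: ready={A,B,E,G} → run E
t=22: ready={A,B,E,G} → run E
t=23: ready={A,B,G} → run B
t=24: ready={A,B,G} → run B
t=25: ready={A,B,G} → run B
t=26: ready={A,G} → run G
t=27: ready={A,G} → run G
t=28: ready={A,G} → run G
t=29: ready={A,G} → run G
t=30: ready={A,G} → run G
t=31: ready={A,G} → run G
t=32: ready={A,G} → run G
t=33: ready={A} → run A
t=34: ready={A} → run A
t=35: ready={A} → run A
t=36: (idle)
t=37: (idle)
t=38: (idle)
t=39: (idle)
t=40: (idle)
t=41: (idle)

context switches = 10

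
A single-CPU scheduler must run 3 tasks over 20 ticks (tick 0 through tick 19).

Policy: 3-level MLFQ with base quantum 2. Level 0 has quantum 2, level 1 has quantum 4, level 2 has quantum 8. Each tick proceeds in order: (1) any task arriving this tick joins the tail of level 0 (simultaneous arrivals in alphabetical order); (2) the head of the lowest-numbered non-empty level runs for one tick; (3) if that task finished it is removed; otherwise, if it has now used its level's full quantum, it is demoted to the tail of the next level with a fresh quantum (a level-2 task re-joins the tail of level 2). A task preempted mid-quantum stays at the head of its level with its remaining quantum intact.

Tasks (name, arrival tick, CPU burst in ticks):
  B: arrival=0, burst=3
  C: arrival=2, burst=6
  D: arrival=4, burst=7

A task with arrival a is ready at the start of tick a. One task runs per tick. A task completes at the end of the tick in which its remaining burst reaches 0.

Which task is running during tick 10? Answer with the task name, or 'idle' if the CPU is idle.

t=0: L0/L1/L2 = B/-/- → run B
t=1: L0/L1/L2 = B/-/- → run B
t=2: L0/L1/L2 = C/B/- → run C
t=3: L0/L1/L2 = C/B/- → run C
t=4: L0/L1/L2 = D/BC/- → run D
t=5: L0/L1/L2 = D/BC/- → run D
t=6: L0/L1/L2 = -/BCD/- → run B
t=7: L0/L1/L2 = -/CD/- → run C
t=8: L0/L1/L2 = -/CD/- → run C
t=9: L0/L1/L2 = -/CD/- → run C
t=10: L0/L1/L2 = -/CD/- → run C
t=11: L0/L1/L2 = -/D/- → run D
t=12: L0/L1/L2 = -/D/- → run D
t=13: L0/L1/L2 = -/D/- → run D
t=14: L0/L1/L2 = -/D/- → run D
t=15: L0/L1/L2 = -/-/D → run D
t=16: (idle)
t=17: (idle)
t=18: (idle)
t=19: (idle)

running at tick 10 = C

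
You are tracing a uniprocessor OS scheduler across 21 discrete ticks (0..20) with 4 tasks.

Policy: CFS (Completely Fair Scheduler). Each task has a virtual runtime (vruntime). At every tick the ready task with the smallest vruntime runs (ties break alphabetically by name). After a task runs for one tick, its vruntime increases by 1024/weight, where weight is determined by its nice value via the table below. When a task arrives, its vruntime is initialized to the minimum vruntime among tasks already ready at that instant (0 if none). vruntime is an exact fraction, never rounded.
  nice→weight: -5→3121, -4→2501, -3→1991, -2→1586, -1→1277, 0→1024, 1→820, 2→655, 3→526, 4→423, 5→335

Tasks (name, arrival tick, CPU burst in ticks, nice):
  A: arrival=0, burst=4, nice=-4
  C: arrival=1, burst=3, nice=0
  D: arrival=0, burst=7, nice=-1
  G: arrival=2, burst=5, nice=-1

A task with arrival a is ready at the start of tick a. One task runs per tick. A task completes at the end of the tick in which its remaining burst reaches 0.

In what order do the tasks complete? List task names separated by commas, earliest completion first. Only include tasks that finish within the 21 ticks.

t=0: vr[A=0 D=0] → run A
t=1: vr[A=1024/2501 C=0 D=0] → run C
t=2: vr[A=1024/2501 C=1 D=0 G=0] → run D
t=3: vr[A=1024/2501 C=1 D=1024/1277 G=0] → run G
t=4: vr[A=1024/2501 C=1 D=1024/1277 G=1024/1277] → run A
t=5: vr[A=2048/2501 C=1 D=1024/1277 G=1024/1277] → run D
t=6: vr[A=2048/2501 C=1 D=2048/1277 G=1024/1277] → run G
t=7: vr[A=2048/2501 C=1 D=2048/1277 G=2048/1277] → run A
t=8: vr[A=3072/2501 C=1 D=2048/1277 G=2048/1277] → run C
t=9: vr[A=3072/2501 C=2 D=2048/1277 G=2048/1277] → run A
t=10: vr[C=2 D=2048/1277 G=2048/1277] → run D
t=11: vr[C=2 D=3072/1277 G=2048/1277] → run G
t=12: vr[C=2 D=3072/1277 G=3072/1277] → run C
t=13: vr[D=3072/1277 G=3072/1277] → run D
t=14: vr[D=4096/1277 G=3072/1277] → run G
t=15: vr[D=4096/1277 G=4096/1277] → run D
t=16: vr[D=5120/1277 G=4096/1277] → run G
t=17: vr[D=5120/1277] → run D
t=18: vr[D=6144/1277] → run D
t=19: (idle)
t=20: (idle)

completion order = A, C, G, D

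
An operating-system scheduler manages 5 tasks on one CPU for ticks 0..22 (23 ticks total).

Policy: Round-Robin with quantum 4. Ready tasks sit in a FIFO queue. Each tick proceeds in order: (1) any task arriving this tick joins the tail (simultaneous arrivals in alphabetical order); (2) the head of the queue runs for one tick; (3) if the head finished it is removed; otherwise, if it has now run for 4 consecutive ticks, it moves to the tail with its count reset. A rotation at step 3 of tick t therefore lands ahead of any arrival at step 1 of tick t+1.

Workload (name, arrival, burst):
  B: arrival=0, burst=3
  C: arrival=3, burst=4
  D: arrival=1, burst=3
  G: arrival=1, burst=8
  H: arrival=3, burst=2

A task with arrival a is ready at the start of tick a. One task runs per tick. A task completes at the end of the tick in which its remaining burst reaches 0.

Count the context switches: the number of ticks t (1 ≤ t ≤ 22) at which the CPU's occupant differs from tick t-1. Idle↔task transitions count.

context switches = 6

t=0: queue=[B] q_used=0 → run B
t=1: queue=[B,D,G] q_used=1 → run B
t=2: queue=[B,D,G] q_used=2 → run B
t=3: queue=[D,G,C,H] q_used=0 → run D
t=4: queue=[D,G,C,H] q_used=1 → run D
t=5: queue=[D,G,C,H] q_used=2 → run D
t=6: queue=[G,C,H] q_used=0 → run G
t=7: queue=[G,C,H] q_used=1 → run G
t=8: queue=[G,C,H] q_used=2 → run G
t=9: queue=[G,C,H] q_used=3 → run G
t=10: queue=[C,H,G] q_used=0 → run C
t=11: queue=[C,H,G] q_used=1 → run C
t=12: queue=[C,H,G] q_used=2 → run C
t=13: queue=[C,H,G] q_used=3 → run C
t=14: queue=[H,G] q_used=0 → run H
t=15: queue=[H,G] q_used=1 → run H
t=16: queue=[G] q_used=0 → run G
t=17: queue=[G] q_used=1 → run G
t=18: queue=[G] q_used=2 → run G
t=19: queue=[G] q_used=3 → run G
t=20: (idle)
t=21: (idle)
t=22: (idle)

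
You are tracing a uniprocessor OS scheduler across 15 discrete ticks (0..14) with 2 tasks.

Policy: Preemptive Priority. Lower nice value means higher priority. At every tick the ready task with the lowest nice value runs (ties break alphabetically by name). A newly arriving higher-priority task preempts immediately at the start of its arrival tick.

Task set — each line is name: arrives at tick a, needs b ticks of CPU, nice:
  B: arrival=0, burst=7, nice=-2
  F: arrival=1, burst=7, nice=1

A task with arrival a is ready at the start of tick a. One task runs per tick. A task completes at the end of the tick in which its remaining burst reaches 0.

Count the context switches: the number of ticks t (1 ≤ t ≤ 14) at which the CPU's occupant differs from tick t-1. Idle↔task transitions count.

t=0: ready={B} → run B
t=1: ready={B,F} → run B
t=2: ready={B,F} → run B
t=3: ready={B,F} → run B
t=4: ready={B,F} → run B
t=5: ready={B,F} → run B
t=6: ready={B,F} → run B
t=7: ready={F} → run F
t=8: ready={F} → run F
t=9: ready={F} → run F
t=10: ready={F} → run F
t=11: ready={F} → run F
t=12: ready={F} → run F
t=13: ready={F} → run F
t=14: (idle)

context switches = 2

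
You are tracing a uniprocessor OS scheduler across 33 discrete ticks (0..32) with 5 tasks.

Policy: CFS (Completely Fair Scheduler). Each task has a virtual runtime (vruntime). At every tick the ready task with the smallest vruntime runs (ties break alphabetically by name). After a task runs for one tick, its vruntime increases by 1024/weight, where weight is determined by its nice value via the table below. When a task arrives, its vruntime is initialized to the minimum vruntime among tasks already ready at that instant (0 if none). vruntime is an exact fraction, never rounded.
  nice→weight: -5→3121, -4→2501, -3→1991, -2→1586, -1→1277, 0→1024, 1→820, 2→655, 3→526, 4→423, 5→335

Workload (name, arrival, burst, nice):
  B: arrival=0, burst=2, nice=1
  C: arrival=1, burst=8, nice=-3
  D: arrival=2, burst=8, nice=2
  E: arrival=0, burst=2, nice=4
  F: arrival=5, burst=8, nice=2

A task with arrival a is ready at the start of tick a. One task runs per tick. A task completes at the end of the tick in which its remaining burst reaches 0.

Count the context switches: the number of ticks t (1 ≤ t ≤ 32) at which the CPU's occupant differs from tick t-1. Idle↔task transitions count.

context switches = 27

t=0: vr[B=0 E=0] → run B
t=1: vr[B=256/205 C=0 E=0] → run C
t=2: vr[B=256/205 C=1024/1991 D=0 E=0] → run D
t=3: vr[B=256/205 C=1024/1991 D=1024/655 E=0] → run E
t=4: vr[B=256/205 C=1024/1991 D=1024/655 E=1024/423] → run C
t=5: vr[B=256/205 C=2048/1991 D=1024/655 E=1024/423 F=2048/1991] → run C
t=6: vr[B=256/205 C=3072/1991 D=1024/655 E=1024/423 F=2048/1991] → run F
t=7: vr[B=256/205 C=3072/1991 D=1024/655 E=1024/423 F=3380224/1304105] → run B
t=8: vr[C=3072/1991 D=1024/655 E=1024/423 F=3380224/1304105] → run C
t=9: vr[C=4096/1991 D=1024/655 E=1024/423 F=3380224/1304105] → run D
t=10: vr[C=4096/1991 D=2048/655 E=1024/423 F=3380224/1304105] → run C
t=11: vr[C=5120/1991 D=2048/655 E=1024/423 F=3380224/1304105] → run E
t=12: vr[C=5120/1991 D=2048/655 F=3380224/1304105] → run C
t=13: vr[C=6144/1991 D=2048/655 F=3380224/1304105] → run F
t=14: vr[C=6144/1991 D=2048/655 F=5419008/1304105] → run C
t=15: vr[C=7168/1991 D=2048/655 F=5419008/1304105] → run D
t=16: vr[C=7168/1991 D=3072/655 F=5419008/1304105] → run C
t=17: vr[D=3072/655 F=5419008/1304105] → run F
t=18: vr[D=3072/655 F=7457792/1304105] → run D
t=19: vr[D=4096/655 F=7457792/1304105] → run F
t=20: vr[D=4096/655 F=9496576/1304105] → run D
t=21: vr[D=1024/131 F=9496576/1304105] → run F
t=22: vr[D=1024/131 F=2307072/260821] → run D
t=23: vr[D=6144/655 F=2307072/260821] → run F
t=24: vr[D=6144/655 F=13574144/1304105] → run D
t=25: vr[D=7168/655 F=13574144/1304105] → run F
t=26: vr[D=7168/655 F=15612928/1304105] → run D
t=27: vr[F=15612928/1304105] → run F
t=28: (idle)
t=29: (idle)
t=30: (idle)
t=31: (idle)
t=32: (idle)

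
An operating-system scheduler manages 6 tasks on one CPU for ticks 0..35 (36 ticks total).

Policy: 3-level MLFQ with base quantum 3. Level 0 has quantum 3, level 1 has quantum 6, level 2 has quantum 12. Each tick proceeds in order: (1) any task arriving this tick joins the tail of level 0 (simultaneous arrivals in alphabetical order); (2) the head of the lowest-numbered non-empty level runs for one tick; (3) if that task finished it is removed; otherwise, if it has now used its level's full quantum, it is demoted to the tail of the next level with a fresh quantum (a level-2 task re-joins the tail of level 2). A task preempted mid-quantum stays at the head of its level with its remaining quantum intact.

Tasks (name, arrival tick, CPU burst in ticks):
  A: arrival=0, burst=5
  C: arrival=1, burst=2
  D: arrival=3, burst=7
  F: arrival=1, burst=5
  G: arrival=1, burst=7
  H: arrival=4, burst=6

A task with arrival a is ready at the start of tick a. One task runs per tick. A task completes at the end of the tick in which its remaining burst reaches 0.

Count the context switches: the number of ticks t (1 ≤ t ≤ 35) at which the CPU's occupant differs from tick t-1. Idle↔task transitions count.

t=0: L0/L1/L2 = A/-/- → run A
t=1: L0/L1/L2 = ACFG/-/- → run A
t=2: L0/L1/L2 = ACFG/-/- → run A
t=3: L0/L1/L2 = CFGD/A/- → run C
t=4: L0/L1/L2 = CFGDH/A/- → run C
t=5: L0/L1/L2 = FGDH/A/- → run F
t=6: L0/L1/L2 = FGDH/A/- → run F
t=7: L0/L1/L2 = FGDH/A/- → run F
t=8: L0/L1/L2 = GDH/AF/- → run G
t=9: L0/L1/L2 = GDH/AF/- → run G
t=10: L0/L1/L2 = GDH/AF/- → run G
t=11: L0/L1/L2 = DH/AFG/- → run D
t=12: L0/L1/L2 = DH/AFG/- → run D
t=13: L0/L1/L2 = DH/AFG/- → run D
t=14: L0/L1/L2 = H/AFGD/- → run H
t=15: L0/L1/L2 = H/AFGD/- → run H
t=16: L0/L1/L2 = H/AFGD/- → run H
t=17: L0/L1/L2 = -/AFGDH/- → run A
t=18: L0/L1/L2 = -/AFGDH/- → run A
t=19: L0/L1/L2 = -/FGDH/- → run F
t=20: L0/L1/L2 = -/FGDH/- → run F
t=21: L0/L1/L2 = -/GDH/- → run G
t=22: L0/L1/L2 = -/GDH/- → run G
t=23: L0/L1/L2 = -/GDH/- → run G
t=24: L0/L1/L2 = -/GDH/- → run G
t=25: L0/L1/L2 = -/DH/- → run D
t=26: L0/L1/L2 = -/DH/- → run D
t=27: L0/L1/L2 = -/DH/- → run D
t=28: L0/L1/L2 = -/DH/- → run D
t=29: L0/L1/L2 = -/H/- → run H
t=30: L0/L1/L2 = -/H/- → run H
t=31: L0/L1/L2 = -/H/- → run H
t=32: (idle)
t=33: (idle)
t=34: (idle)
t=35: (idle)

context switches = 11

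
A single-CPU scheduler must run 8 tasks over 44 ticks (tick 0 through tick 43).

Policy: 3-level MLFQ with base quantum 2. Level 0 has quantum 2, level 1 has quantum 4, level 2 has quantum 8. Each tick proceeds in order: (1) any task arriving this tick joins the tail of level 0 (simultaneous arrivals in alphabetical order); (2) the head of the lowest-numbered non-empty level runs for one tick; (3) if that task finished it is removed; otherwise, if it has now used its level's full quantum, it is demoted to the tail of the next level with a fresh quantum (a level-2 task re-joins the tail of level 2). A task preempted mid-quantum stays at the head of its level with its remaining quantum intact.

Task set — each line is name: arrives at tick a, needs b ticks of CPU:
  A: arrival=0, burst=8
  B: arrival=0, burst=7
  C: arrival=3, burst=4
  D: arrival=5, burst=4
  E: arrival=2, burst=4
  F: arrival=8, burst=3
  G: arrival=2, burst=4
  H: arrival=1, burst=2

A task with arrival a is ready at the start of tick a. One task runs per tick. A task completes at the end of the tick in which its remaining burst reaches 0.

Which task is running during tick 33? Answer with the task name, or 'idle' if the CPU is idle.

running at tick 33 = A

t=0: L0/L1/L2 = AB/-/- → run A
t=1: L0/L1/L2 = ABH/-/- → run A
t=2: L0/L1/L2 = BHEG/A/- → run B
t=3: L0/L1/L2 = BHEGC/A/- → run B
t=4: L0/L1/L2 = HEGC/AB/- → run H
t=5: L0/L1/L2 = HEGCD/AB/- → run H
t=6: L0/L1/L2 = EGCD/AB/- → run E
t=7: L0/L1/L2 = EGCD/AB/- → run E
t=8: L0/L1/L2 = GCDF/ABE/- → run G
t=9: L0/L1/L2 = GCDF/ABE/- → run G
t=10: L0/L1/L2 = CDF/ABEG/- → run C
t=11: L0/L1/L2 = CDF/ABEG/- → run C
t=12: L0/L1/L2 = DF/ABEGC/- → run D
t=13: L0/L1/L2 = DF/ABEGC/- → run D
t=14: L0/L1/L2 = F/ABEGCD/- → run F
t=15: L0/L1/L2 = F/ABEGCD/- → run F
t=16: L0/L1/L2 = -/ABEGCDF/- → run A
t=17: L0/L1/L2 = -/ABEGCDF/- → run A
t=18: L0/L1/L2 = -/ABEGCDF/- → run A
t=19: L0/L1/L2 = -/ABEGCDF/- → run A
t=20: L0/L1/L2 = -/BEGCDF/A → run B
t=21: L0/L1/L2 = -/BEGCDF/A → run B
t=22: L0/L1/L2 = -/BEGCDF/A → run B
t=23: L0/L1/L2 = -/BEGCDF/A → run B
t=24: L0/L1/L2 = -/EGCDF/AB → run E
t=25: L0/L1/L2 = -/EGCDF/AB → run E
t=26: L0/L1/L2 = -/GCDF/AB → run G
t=27: L0/L1/L2 = -/GCDF/AB → run G
t=28: L0/L1/L2 = -/CDF/AB → run C
t=29: L0/L1/L2 = -/CDF/AB → run C
t=30: L0/L1/L2 = -/DF/AB → run D
t=31: L0/L1/L2 = -/DF/AB → run D
t=32: L0/L1/L2 = -/F/AB → run F
t=33: L0/L1/L2 = -/-/AB → run A
t=34: L0/L1/L2 = -/-/AB → run A
t=35: L0/L1/L2 = -/-/B → run B
t=36: (idle)
t=37: (idle)
t=38: (idle)
t=39: (idle)
t=40: (idle)
t=41: (idle)
t=42: (idle)
t=43: (idle)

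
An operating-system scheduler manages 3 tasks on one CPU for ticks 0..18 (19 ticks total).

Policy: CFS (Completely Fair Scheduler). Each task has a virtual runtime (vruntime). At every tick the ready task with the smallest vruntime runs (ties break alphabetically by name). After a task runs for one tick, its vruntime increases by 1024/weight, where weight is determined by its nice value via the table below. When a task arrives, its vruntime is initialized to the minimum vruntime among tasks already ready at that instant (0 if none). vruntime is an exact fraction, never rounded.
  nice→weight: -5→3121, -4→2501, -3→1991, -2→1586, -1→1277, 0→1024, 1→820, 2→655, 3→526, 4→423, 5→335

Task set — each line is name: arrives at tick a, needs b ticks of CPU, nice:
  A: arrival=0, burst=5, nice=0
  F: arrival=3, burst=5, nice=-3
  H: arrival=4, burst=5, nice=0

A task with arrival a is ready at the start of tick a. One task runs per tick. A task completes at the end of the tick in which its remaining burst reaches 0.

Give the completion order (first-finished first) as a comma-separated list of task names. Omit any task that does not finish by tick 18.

completion order = A, F, H

t=0: vr[A=0] → run A
t=1: vr[A=1] → run A
t=2: vr[A=2] → run A
t=3: vr[A=3 F=3] → run A
t=4: vr[A=4 F=3 H=3] → run F
t=5: vr[A=4 F=6997/1991 H=3] → run H
t=6: vr[A=4 F=6997/1991 H=4] → run F
t=7: vr[A=4 F=8021/1991 H=4] → run A
t=8: vr[F=8021/1991 H=4] → run H
t=9: vr[F=8021/1991 H=5] → run F
t=10: vr[F=9045/1991 H=5] → run F
t=11: vr[F=10069/1991 H=5] → run H
t=12: vr[F=10069/1991 H=6] → run F
t=13: vr[H=6] → run H
t=14: vr[H=7] → run H
t=15: (idle)
t=16: (idle)
t=17: (idle)
t=18: (idle)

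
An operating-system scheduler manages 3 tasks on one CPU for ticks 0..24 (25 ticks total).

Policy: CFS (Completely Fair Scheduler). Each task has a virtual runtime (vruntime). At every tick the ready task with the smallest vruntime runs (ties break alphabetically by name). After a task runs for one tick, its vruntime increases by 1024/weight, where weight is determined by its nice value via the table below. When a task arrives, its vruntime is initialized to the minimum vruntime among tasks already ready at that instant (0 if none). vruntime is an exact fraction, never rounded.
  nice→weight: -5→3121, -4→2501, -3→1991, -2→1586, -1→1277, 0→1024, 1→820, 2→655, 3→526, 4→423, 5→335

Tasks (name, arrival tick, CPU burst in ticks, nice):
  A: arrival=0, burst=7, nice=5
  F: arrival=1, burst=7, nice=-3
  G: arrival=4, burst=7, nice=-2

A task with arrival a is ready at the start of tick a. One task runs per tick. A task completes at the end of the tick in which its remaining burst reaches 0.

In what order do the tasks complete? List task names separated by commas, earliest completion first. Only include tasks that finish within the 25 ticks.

t=0: vr[A=0] → run A
t=1: vr[A=1024/335 F=1024/335] → run A
t=2: vr[A=2048/335 F=1024/335] → run F
t=3: vr[A=2048/335 F=2381824/666985] → run F
t=4: vr[A=2048/335 F=2724864/666985 G=2724864/666985] → run F
t=5: vr[A=2048/335 F=3067904/666985 G=2724864/666985] → run G
t=6: vr[A=2048/335 F=3067904/666985 G=2502313472/528919105] → run F
t=7: vr[A=2048/335 F=3410944/666985 G=2502313472/528919105] → run G
t=8: vr[A=2048/335 F=3410944/666985 G=2843809792/528919105] → run F
t=9: vr[A=2048/335 F=3753984/666985 G=2843809792/528919105] → run G
t=10: vr[A=2048/335 F=3753984/666985 G=3185306112/528919105] → run F
t=11: vr[A=2048/335 F=4097024/666985 G=3185306112/528919105] → run G
t=12: vr[A=2048/335 F=4097024/666985 G=3526802432/528919105] → run A
t=13: vr[A=3072/335 F=4097024/666985 G=3526802432/528919105] → run F
t=14: vr[A=3072/335 G=3526802432/528919105] → run G
t=15: vr[A=3072/335 G=3868298752/528919105] → run G
t=16: vr[A=3072/335 G=4209795072/528919105] → run G
t=17: vr[A=3072/335] → run A
t=18: vr[A=4096/335] → run A
t=19: vr[A=1024/67] → run A
t=20: vr[A=6144/335] → run A
t=21: (idle)
t=22: (idle)
t=23: (idle)
t=24: (idle)

completion order = F, G, A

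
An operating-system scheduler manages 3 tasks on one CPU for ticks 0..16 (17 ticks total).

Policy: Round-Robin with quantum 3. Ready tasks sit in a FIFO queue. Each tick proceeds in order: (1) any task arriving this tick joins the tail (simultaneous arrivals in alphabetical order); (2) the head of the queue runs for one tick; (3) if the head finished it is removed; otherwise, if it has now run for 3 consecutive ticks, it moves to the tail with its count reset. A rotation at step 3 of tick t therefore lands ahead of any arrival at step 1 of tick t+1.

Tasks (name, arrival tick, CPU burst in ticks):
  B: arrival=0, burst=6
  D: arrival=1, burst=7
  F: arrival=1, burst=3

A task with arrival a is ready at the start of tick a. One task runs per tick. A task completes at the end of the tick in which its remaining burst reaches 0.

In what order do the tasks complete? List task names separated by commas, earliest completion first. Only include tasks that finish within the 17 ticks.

completion order = F, B, D

t=0: queue=[B] q_used=0 → run B
t=1: queue=[B,D,F] q_used=1 → run B
t=2: queue=[B,D,F] q_used=2 → run B
t=3: queue=[D,F,B] q_used=0 → run D
t=4: queue=[D,F,B] q_used=1 → run D
t=5: queue=[D,F,B] q_used=2 → run D
t=6: queue=[F,B,D] q_used=0 → run F
t=7: queue=[F,B,D] q_used=1 → run F
t=8: queue=[F,B,D] q_used=2 → run F
t=9: queue=[B,D] q_used=0 → run B
t=10: queue=[B,D] q_used=1 → run B
t=11: queue=[B,D] q_used=2 → run B
t=12: queue=[D] q_used=0 → run D
t=13: queue=[D] q_used=1 → run D
t=14: queue=[D] q_used=2 → run D
t=15: queue=[D] q_used=0 → run D
t=16: (idle)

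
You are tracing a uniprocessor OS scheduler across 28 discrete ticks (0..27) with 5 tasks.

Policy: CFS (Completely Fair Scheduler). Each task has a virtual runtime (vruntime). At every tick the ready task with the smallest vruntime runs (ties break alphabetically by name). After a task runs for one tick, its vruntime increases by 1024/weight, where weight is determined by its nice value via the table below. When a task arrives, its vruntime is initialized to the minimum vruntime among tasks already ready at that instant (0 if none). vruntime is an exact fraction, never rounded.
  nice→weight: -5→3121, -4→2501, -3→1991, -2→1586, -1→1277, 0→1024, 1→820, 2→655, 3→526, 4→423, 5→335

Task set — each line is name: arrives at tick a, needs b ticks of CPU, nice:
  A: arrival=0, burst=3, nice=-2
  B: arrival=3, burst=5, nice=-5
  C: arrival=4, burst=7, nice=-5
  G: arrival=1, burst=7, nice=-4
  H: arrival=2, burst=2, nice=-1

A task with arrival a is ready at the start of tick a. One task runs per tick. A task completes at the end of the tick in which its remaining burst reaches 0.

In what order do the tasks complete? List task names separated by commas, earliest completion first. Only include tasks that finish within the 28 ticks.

t=0: vr[A=0] → run A
t=1: vr[A=512/793 G=512/793] → run A
t=2: vr[A=1024/793 G=512/793 H=512/793] → run G
t=3: vr[A=1024/793 B=512/793 G=34304/32513 H=512/793] → run B
t=4: vr[A=1024/793 B=2409984/2474953 C=512/793 G=34304/32513 H=512/793] → run C
t=5: vr[A=1024/793 B=2409984/2474953 C=2409984/2474953 G=34304/32513 H=512/793] → run H
t=6: vr[A=1024/793 B=2409984/2474953 C=2409984/2474953 G=34304/32513 H=1465856/1012661] → run B
t=7: vr[A=1024/793 B=3222016/2474953 C=2409984/2474953 G=34304/32513 H=1465856/1012661] → run C
t=8: vr[A=1024/793 B=3222016/2474953 C=3222016/2474953 G=34304/32513 H=1465856/1012661] → run G
t=9: vr[A=1024/793 B=3222016/2474953 C=3222016/2474953 G=47616/32513 H=1465856/1012661] → run A
t=10: vr[B=3222016/2474953 C=3222016/2474953 G=47616/32513 H=1465856/1012661] → run B
t=11: vr[B=4034048/2474953 C=3222016/2474953 G=47616/32513 H=1465856/1012661] → run C
t=12: vr[B=4034048/2474953 C=4034048/2474953 G=47616/32513 H=1465856/1012661] → run H
t=13: vr[B=4034048/2474953 C=4034048/2474953 G=47616/32513] → run G
t=14: vr[B=4034048/2474953 C=4034048/2474953 G=60928/32513] → run B
t=15: vr[B=4846080/2474953 C=4034048/2474953 G=60928/32513] → run C
t=16: vr[B=4846080/2474953 C=4846080/2474953 G=60928/32513] → run G
t=17: vr[B=4846080/2474953 C=4846080/2474953 G=74240/32513] → run B
t=18: vr[C=4846080/2474953 G=74240/32513] → run C
t=19: vr[C=5658112/2474953 G=74240/32513] → run G
t=20: vr[C=5658112/2474953 G=87552/32513] → run C
t=21: vr[C=6470144/2474953 G=87552/32513] → run C
t=22: vr[G=87552/32513] → run G
t=23: vr[G=100864/32513] → run G
t=24: (idle)
t=25: (idle)
t=26: (idle)
t=27: (idle)

completion order = A, H, B, C, G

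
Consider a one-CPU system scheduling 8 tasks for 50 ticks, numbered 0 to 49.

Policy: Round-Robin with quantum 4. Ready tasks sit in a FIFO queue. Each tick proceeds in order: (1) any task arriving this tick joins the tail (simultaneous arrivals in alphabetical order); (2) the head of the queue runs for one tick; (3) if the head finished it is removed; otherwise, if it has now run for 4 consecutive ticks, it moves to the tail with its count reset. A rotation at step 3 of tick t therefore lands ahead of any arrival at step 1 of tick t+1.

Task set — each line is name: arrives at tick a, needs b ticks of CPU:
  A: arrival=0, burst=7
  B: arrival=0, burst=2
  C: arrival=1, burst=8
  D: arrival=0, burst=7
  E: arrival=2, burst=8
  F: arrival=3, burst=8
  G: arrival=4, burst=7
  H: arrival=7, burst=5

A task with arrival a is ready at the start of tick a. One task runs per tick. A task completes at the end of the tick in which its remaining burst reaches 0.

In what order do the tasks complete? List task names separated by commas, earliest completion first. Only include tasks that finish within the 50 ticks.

t=0: queue=[A,B,D] q_used=0 → run A
t=1: queue=[A,B,D,C] q_used=1 → run A
t=2: queue=[A,B,D,C,E] q_used=2 → run A
t=3: queue=[A,B,D,C,E,F] q_used=3 → run A
t=4: queue=[B,D,C,E,F,A,G] q_used=0 → run B
t=5: queue=[B,D,C,E,F,A,G] q_used=1 → run B
t=6: queue=[D,C,E,F,A,G] q_used=0 → run D
t=7: queue=[D,C,E,F,A,G,H] q_used=1 → run D
t=8: queue=[D,C,E,F,A,G,H] q_used=2 → run D
t=9: queue=[D,C,E,F,A,G,H] q_used=3 → run D
t=10: queue=[C,E,F,A,G,H,D] q_used=0 → run C
t=11: queue=[C,E,F,A,G,H,D] q_used=1 → run C
t=12: queue=[C,E,F,A,G,H,D] q_used=2 → run C
t=13: queue=[C,E,F,A,G,H,D] q_used=3 → run C
t=14: queue=[E,F,A,G,H,D,C] q_used=0 → run E
t=15: queue=[E,F,A,G,H,D,C] q_used=1 → run E
t=16: queue=[E,F,A,G,H,D,C] q_used=2 → run E
t=17: queue=[E,F,A,G,H,D,C] q_used=3 → run E
t=18: queue=[F,A,G,H,D,C,E] q_used=0 → run F
t=19: queue=[F,A,G,H,D,C,E] q_used=1 → run F
t=20: queue=[F,A,G,H,D,C,E] q_used=2 → run F
t=21: queue=[F,A,G,H,D,C,E] q_used=3 → run F
t=22: queue=[A,G,H,D,C,E,F] q_used=0 → run A
t=23: queue=[A,G,H,D,C,E,F] q_used=1 → run A
t=24: queue=[A,G,H,D,C,E,F] q_used=2 → run A
t=25: queue=[G,H,D,C,E,F] q_used=0 → run G
t=26: queue=[G,H,D,C,E,F] q_used=1 → run G
t=27: queue=[G,H,D,C,E,F] q_used=2 → run G
t=28: queue=[G,H,D,C,E,F] q_used=3 → run G
t=29: queue=[H,D,C,E,F,G] q_used=0 → run H
t=30: queue=[H,D,C,E,F,G] q_used=1 → run H
t=31: queue=[H,D,C,E,F,G] q_used=2 → run H
t=32: queue=[H,D,C,E,F,G] q_used=3 → run H
t=33: queue=[D,C,E,F,G,H] q_used=0 → run D
t=34: queue=[D,C,E,F,G,H] q_used=1 → run D
t=35: queue=[D,C,E,F,G,H] q_used=2 → run D
t=36: queue=[C,E,F,G,H] q_used=0 → run C
t=37: queue=[C,E,F,G,H] q_used=1 → run C
t=38: queue=[C,E,F,G,H] q_used=2 → run C
t=39: queue=[C,E,F,G,H] q_used=3 → run C
t=40: queue=[E,F,G,H] q_used=0 → run E
t=41: queue=[E,F,G,H] q_used=1 → run E
t=42: queue=[E,F,G,H] q_used=2 → run E
t=43: queue=[E,F,G,H] q_used=3 → run E
t=44: queue=[F,G,H] q_used=0 → run F
t=45: queue=[F,G,H] q_used=1 → run F
t=46: queue=[F,G,H] q_used=2 → run F
t=47: queue=[F,G,H] q_used=3 → run F
t=48: queue=[G,H] q_used=0 → run G
t=49: queue=[G,H] q_used=1 → run G

completion order = B, A, D, C, E, F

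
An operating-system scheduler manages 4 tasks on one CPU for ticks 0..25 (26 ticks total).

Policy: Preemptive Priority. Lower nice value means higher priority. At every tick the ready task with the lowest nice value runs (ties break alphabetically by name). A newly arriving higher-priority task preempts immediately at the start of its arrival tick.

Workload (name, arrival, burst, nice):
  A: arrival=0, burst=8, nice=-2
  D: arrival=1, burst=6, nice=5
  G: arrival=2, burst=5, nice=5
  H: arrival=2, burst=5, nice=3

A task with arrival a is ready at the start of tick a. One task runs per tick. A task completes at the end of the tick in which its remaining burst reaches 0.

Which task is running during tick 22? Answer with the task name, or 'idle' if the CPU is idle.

t=0: ready={A} → run A
t=1: ready={A,D} → run A
t=2: ready={A,D,G,H} → run A
t=3: ready={A,D,G,H} → run A
t=4: ready={A,D,G,H} → run A
t=5: ready={A,D,G,H} → run A
t=6: ready={A,D,G,H} → run A
t=7: ready={A,D,G,H} → run A
t=8: ready={D,G,H} → run H
t=9: ready={D,G,H} → run H
t=10: ready={D,G,H} → run H
t=11: ready={D,G,H} → run H
t=12: ready={D,G,H} → run H
t=13: ready={D,G} → run D
t=14: ready={D,G} → run D
t=15: ready={D,G} → run D
t=16: ready={D,G} → run D
t=17: ready={D,G} → run D
t=18: ready={D,G} → run D
t=19: ready={G} → run G
t=20: ready={G} → run G
t=21: ready={G} → run G
t=22: ready={G} → run G
t=23: ready={G} → run G
t=24: (idle)
t=25: (idle)

running at tick 22 = G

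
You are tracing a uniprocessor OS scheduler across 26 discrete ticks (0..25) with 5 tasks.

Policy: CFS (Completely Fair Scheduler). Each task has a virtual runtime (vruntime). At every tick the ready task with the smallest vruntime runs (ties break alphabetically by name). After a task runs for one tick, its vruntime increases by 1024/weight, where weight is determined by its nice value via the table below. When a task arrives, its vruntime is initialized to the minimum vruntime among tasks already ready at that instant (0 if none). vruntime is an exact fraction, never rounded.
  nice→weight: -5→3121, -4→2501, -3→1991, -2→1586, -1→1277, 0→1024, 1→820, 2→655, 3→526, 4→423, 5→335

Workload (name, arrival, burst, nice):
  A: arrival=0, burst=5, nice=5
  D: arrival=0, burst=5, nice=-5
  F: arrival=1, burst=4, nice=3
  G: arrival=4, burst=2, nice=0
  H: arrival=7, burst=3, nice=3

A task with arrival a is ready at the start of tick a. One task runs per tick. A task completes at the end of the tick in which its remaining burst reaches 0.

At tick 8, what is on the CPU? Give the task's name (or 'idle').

running at tick 8 = H

t=0: vr[A=0 D=0] → run A
t=1: vr[A=1024/335 D=0 F=0] → run D
t=2: vr[A=1024/335 D=1024/3121 F=0] → run F
t=3: vr[A=1024/335 D=1024/3121 F=512/263] → run D
t=4: vr[A=1024/335 D=2048/3121 F=512/263 G=2048/3121] → run D
t=5: vr[A=1024/335 D=3072/3121 F=512/263 G=2048/3121] → run G
t=6: vr[A=1024/335 D=3072/3121 F=512/263 G=5169/3121] → run D
t=7: vr[A=1024/335 D=4096/3121 F=512/263 G=5169/3121 H=4096/3121] → run D
t=8: vr[A=1024/335 F=512/263 G=5169/3121 H=4096/3121] → run H
t=9: vr[A=1024/335 F=512/263 G=5169/3121 H=2675200/820823] → run G
t=10: vr[A=1024/335 F=512/263 H=2675200/820823] → run F
t=11: vr[A=1024/335 F=1024/263 H=2675200/820823] → run A
t=12: vr[A=2048/335 F=1024/263 H=2675200/820823] → run H
t=13: vr[A=2048/335 F=1024/263 H=4273152/820823] → run F
t=14: vr[A=2048/335 F=1536/263 H=4273152/820823] → run H
t=15: vr[A=2048/335 F=1536/263] → run F
t=16: vr[A=2048/335] → run A
t=17: vr[A=3072/335] → run A
t=18: vr[A=4096/335] → run A
t=19: (idle)
t=20: (idle)
t=21: (idle)
t=22: (idle)
t=23: (idle)
t=24: (idle)
t=25: (idle)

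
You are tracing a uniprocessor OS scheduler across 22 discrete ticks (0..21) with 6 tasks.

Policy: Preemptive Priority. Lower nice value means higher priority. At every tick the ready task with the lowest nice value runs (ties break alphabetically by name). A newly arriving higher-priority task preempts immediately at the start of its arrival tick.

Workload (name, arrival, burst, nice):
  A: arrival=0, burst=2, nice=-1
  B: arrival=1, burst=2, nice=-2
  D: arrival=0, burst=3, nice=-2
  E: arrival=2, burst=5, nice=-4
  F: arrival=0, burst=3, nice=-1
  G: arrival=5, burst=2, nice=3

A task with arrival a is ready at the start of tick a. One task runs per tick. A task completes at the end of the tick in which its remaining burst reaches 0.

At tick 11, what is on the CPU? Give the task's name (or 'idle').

running at tick 11 = A

t=0: ready={A,D,F} → run D
t=1: ready={A,B,D,F} → run B
t=2: ready={A,B,D,E,F} → run E
t=3: ready={A,B,D,E,F} → run E
t=4: ready={A,B,D,E,F} → run E
t=5: ready={A,B,D,E,F,G} → run E
t=6: ready={A,B,D,E,F,G} → run E
t=7: ready={A,B,D,F,G} → run B
t=8: ready={A,D,F,G} → run D
t=9: ready={A,D,F,G} → run D
t=10: ready={A,F,G} → run A
t=11: ready={A,F,G} → run A
t=12: ready={F,G} → run F
t=13: ready={F,G} → run F
t=14: ready={F,G} → run F
t=15: ready={G} → run G
t=16: ready={G} → run G
t=17: (idle)
t=18: (idle)
t=19: (idle)
t=20: (idle)
t=21: (idle)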